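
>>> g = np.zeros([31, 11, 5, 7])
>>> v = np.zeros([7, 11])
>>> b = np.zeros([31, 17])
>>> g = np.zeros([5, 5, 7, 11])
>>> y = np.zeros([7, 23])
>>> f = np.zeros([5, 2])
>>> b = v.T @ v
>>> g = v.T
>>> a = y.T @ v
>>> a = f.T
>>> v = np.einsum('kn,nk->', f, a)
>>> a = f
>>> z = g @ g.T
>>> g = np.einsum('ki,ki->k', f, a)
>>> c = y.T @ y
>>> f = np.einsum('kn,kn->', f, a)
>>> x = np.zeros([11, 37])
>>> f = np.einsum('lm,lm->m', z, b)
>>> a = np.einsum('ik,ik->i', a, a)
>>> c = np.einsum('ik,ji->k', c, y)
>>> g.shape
(5,)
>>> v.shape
()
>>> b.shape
(11, 11)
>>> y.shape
(7, 23)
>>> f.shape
(11,)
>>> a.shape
(5,)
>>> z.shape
(11, 11)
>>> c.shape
(23,)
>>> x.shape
(11, 37)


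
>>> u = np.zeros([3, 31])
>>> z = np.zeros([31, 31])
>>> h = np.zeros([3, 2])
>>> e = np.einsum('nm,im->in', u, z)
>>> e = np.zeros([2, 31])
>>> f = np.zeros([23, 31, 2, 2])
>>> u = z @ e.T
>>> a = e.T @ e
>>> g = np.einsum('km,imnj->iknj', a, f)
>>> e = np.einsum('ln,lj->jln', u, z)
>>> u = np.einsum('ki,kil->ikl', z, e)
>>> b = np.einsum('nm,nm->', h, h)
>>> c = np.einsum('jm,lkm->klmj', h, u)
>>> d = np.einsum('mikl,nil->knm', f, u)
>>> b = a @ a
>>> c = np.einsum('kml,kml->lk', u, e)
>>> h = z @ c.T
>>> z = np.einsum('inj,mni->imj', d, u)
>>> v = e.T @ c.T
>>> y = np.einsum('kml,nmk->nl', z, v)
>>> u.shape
(31, 31, 2)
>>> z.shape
(2, 31, 23)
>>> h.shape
(31, 2)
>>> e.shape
(31, 31, 2)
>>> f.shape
(23, 31, 2, 2)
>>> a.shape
(31, 31)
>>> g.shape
(23, 31, 2, 2)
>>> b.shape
(31, 31)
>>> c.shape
(2, 31)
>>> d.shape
(2, 31, 23)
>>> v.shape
(2, 31, 2)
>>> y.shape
(2, 23)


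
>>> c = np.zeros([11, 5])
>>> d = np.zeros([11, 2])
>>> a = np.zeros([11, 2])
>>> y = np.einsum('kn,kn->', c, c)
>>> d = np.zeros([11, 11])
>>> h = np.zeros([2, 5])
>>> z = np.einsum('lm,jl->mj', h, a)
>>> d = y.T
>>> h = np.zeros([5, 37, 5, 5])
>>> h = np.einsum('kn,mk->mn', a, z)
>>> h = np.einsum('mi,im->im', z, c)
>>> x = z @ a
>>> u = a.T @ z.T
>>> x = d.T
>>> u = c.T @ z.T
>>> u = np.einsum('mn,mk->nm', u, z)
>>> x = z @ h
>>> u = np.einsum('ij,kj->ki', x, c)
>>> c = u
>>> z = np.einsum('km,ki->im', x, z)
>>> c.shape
(11, 5)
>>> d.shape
()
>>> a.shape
(11, 2)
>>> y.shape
()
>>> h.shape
(11, 5)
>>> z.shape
(11, 5)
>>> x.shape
(5, 5)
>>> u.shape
(11, 5)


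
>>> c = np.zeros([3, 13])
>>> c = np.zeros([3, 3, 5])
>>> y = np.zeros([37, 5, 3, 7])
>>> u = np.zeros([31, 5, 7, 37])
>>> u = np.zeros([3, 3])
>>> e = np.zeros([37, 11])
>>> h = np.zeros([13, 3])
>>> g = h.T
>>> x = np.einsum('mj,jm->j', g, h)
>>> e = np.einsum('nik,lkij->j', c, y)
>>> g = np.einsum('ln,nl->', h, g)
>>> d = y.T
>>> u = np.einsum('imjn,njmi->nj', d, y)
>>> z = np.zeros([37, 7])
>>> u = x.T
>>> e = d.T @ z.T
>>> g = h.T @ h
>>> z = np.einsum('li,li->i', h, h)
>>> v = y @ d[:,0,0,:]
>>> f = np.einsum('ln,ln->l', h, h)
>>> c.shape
(3, 3, 5)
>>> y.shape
(37, 5, 3, 7)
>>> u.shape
(13,)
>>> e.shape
(37, 5, 3, 37)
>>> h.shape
(13, 3)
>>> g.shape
(3, 3)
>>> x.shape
(13,)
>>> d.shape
(7, 3, 5, 37)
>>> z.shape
(3,)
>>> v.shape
(37, 5, 3, 37)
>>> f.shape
(13,)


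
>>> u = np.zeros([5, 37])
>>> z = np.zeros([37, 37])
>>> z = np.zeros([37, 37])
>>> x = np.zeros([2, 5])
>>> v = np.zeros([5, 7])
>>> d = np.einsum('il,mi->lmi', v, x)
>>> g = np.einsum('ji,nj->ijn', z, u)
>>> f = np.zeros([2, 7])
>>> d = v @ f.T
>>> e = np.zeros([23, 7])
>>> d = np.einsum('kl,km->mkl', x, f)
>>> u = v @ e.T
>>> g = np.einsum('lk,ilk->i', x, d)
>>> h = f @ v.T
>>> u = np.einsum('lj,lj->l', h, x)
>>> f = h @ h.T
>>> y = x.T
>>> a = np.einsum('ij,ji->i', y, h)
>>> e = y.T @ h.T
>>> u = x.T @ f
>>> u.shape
(5, 2)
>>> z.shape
(37, 37)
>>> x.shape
(2, 5)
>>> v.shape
(5, 7)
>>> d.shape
(7, 2, 5)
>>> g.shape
(7,)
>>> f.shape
(2, 2)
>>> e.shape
(2, 2)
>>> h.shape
(2, 5)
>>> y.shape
(5, 2)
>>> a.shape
(5,)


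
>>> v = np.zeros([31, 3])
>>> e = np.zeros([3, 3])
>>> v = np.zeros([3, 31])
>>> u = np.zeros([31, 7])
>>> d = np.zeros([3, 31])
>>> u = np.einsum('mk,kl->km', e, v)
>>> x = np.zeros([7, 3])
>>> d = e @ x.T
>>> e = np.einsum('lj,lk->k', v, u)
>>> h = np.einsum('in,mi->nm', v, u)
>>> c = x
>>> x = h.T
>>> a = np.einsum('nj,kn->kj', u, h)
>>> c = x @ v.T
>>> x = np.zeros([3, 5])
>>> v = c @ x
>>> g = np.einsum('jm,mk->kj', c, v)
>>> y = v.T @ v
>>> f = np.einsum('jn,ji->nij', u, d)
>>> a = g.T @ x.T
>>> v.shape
(3, 5)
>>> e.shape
(3,)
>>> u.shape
(3, 3)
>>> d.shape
(3, 7)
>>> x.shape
(3, 5)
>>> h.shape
(31, 3)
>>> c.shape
(3, 3)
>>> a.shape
(3, 3)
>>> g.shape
(5, 3)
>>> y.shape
(5, 5)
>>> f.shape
(3, 7, 3)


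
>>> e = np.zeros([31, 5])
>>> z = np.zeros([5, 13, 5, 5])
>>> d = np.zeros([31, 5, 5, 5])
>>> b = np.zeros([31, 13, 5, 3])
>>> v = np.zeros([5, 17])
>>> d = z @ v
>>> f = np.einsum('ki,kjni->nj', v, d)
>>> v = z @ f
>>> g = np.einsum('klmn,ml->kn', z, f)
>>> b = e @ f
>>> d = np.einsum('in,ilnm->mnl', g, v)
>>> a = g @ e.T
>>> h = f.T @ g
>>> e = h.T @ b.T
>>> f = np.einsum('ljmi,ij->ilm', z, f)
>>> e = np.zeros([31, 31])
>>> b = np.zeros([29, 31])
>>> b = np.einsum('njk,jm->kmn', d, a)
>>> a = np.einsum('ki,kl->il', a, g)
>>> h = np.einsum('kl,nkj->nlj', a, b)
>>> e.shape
(31, 31)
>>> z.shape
(5, 13, 5, 5)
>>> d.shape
(13, 5, 13)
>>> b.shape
(13, 31, 13)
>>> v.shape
(5, 13, 5, 13)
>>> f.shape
(5, 5, 5)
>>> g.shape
(5, 5)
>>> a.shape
(31, 5)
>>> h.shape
(13, 5, 13)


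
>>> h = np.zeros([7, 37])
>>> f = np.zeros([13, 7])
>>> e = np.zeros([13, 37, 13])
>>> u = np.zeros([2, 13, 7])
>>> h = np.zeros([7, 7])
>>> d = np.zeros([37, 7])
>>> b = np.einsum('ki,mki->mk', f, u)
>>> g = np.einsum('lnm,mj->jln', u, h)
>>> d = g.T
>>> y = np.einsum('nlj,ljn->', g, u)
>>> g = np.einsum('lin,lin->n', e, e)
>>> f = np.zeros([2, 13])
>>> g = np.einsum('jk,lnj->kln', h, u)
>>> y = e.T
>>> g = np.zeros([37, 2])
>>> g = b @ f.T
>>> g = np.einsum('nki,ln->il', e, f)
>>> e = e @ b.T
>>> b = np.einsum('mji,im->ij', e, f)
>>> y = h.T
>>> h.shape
(7, 7)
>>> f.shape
(2, 13)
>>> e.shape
(13, 37, 2)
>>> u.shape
(2, 13, 7)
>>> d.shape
(13, 2, 7)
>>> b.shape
(2, 37)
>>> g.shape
(13, 2)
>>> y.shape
(7, 7)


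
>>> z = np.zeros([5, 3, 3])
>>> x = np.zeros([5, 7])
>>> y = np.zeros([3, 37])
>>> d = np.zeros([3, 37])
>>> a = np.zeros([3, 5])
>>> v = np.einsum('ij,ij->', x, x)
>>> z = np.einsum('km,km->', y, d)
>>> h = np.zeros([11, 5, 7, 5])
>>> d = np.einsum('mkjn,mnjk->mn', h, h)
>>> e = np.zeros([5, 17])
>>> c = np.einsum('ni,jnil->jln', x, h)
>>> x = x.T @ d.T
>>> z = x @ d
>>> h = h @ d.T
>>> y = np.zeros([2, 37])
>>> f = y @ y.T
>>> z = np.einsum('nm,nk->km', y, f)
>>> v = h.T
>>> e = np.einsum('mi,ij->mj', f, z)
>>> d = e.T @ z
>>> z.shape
(2, 37)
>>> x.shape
(7, 11)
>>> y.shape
(2, 37)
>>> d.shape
(37, 37)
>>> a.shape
(3, 5)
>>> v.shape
(11, 7, 5, 11)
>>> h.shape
(11, 5, 7, 11)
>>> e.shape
(2, 37)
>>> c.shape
(11, 5, 5)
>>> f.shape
(2, 2)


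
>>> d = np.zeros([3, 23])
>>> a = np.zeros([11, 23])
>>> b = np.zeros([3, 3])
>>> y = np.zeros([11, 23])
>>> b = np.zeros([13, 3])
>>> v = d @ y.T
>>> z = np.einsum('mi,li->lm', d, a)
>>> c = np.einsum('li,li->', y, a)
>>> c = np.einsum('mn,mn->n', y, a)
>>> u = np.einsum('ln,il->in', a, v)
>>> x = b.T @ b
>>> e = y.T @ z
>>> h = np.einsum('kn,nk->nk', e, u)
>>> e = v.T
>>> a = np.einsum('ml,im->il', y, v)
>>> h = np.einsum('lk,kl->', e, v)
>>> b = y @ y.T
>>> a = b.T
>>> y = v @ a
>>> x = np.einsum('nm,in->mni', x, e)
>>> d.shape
(3, 23)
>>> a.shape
(11, 11)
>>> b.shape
(11, 11)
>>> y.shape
(3, 11)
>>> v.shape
(3, 11)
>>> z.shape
(11, 3)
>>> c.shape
(23,)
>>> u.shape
(3, 23)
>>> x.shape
(3, 3, 11)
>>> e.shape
(11, 3)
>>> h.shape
()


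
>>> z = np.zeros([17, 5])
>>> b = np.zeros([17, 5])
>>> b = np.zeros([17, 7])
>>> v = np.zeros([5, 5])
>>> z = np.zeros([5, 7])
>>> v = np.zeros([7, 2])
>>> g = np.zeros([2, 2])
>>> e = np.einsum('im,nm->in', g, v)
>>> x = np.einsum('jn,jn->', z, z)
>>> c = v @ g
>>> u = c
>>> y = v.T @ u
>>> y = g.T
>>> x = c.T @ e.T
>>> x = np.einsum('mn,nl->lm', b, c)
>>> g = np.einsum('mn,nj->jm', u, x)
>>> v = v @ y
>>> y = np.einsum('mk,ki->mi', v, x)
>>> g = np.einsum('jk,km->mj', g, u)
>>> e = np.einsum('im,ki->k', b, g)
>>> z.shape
(5, 7)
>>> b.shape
(17, 7)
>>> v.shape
(7, 2)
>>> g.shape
(2, 17)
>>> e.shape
(2,)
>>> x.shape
(2, 17)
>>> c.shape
(7, 2)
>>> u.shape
(7, 2)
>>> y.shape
(7, 17)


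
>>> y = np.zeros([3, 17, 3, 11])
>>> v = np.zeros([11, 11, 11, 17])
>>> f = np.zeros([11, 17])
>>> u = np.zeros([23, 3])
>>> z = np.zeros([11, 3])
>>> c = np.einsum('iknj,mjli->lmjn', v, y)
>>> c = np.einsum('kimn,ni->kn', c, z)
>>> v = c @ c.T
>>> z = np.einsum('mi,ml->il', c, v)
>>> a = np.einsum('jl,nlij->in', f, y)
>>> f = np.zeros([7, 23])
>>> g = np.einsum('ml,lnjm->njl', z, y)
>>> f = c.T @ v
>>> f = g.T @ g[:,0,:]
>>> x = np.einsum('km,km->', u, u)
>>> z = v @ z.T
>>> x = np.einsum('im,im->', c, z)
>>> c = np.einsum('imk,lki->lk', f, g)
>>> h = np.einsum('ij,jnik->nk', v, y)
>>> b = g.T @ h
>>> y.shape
(3, 17, 3, 11)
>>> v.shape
(3, 3)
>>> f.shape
(3, 3, 3)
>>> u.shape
(23, 3)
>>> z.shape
(3, 11)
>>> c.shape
(17, 3)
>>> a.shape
(3, 3)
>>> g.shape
(17, 3, 3)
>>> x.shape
()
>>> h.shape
(17, 11)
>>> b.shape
(3, 3, 11)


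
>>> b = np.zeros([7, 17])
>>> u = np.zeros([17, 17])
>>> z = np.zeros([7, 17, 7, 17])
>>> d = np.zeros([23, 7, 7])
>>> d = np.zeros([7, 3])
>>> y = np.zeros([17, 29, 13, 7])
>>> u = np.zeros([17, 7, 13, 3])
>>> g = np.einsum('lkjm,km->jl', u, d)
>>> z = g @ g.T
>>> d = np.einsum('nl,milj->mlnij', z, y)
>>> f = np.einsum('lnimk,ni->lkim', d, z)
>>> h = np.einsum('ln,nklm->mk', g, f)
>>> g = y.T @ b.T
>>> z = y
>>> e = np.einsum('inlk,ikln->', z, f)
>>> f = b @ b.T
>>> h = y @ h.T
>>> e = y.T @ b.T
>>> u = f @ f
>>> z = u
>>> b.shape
(7, 17)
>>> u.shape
(7, 7)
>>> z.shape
(7, 7)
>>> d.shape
(17, 13, 13, 29, 7)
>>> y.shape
(17, 29, 13, 7)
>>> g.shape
(7, 13, 29, 7)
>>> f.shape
(7, 7)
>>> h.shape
(17, 29, 13, 29)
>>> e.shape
(7, 13, 29, 7)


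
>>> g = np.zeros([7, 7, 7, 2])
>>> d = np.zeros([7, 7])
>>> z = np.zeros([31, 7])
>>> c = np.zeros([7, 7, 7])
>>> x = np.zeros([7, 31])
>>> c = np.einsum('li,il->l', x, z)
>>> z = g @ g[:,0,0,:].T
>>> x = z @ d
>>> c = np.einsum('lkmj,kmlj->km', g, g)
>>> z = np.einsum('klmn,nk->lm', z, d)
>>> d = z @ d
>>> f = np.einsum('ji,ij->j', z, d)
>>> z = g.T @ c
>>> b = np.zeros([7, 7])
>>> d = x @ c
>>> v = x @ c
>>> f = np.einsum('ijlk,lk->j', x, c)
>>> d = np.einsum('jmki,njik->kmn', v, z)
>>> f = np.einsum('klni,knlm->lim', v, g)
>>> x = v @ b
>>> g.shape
(7, 7, 7, 2)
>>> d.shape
(7, 7, 2)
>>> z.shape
(2, 7, 7, 7)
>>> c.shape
(7, 7)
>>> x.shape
(7, 7, 7, 7)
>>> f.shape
(7, 7, 2)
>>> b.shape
(7, 7)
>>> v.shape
(7, 7, 7, 7)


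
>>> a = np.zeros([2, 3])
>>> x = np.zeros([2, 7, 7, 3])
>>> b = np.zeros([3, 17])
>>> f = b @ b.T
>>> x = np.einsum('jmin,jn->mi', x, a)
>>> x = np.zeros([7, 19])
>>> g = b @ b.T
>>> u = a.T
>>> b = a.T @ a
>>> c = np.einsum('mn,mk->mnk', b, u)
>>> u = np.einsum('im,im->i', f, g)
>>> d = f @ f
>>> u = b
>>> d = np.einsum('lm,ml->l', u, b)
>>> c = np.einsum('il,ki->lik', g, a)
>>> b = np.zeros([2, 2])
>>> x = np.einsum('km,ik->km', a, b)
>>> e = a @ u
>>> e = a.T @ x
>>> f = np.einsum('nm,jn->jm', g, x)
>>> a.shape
(2, 3)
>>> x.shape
(2, 3)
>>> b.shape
(2, 2)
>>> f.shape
(2, 3)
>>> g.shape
(3, 3)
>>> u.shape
(3, 3)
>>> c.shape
(3, 3, 2)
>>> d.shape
(3,)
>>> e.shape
(3, 3)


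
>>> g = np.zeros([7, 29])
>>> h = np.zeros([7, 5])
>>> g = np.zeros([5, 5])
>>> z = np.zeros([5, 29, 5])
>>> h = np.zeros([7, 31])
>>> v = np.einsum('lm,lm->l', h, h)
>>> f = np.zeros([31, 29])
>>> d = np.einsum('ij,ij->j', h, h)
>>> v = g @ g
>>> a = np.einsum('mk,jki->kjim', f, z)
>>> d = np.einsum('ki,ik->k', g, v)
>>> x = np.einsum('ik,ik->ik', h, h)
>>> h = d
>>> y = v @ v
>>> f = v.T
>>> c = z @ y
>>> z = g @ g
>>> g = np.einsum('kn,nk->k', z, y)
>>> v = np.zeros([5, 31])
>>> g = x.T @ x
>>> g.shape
(31, 31)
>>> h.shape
(5,)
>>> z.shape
(5, 5)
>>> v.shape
(5, 31)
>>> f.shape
(5, 5)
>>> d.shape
(5,)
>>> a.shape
(29, 5, 5, 31)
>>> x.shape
(7, 31)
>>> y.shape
(5, 5)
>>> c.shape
(5, 29, 5)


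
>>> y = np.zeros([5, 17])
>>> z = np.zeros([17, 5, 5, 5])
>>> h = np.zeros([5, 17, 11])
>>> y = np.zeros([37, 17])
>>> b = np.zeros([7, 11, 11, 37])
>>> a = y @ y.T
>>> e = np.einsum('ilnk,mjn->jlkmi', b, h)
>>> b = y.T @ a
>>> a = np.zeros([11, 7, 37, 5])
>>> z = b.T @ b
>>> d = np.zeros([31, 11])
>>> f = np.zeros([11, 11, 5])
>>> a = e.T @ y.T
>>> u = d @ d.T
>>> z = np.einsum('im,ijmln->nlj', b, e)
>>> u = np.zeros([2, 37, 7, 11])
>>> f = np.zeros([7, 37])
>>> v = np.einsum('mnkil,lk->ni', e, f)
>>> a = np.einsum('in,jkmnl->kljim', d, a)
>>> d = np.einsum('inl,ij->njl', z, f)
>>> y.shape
(37, 17)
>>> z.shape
(7, 5, 11)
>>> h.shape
(5, 17, 11)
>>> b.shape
(17, 37)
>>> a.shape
(5, 37, 7, 31, 37)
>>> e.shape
(17, 11, 37, 5, 7)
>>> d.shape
(5, 37, 11)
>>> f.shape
(7, 37)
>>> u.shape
(2, 37, 7, 11)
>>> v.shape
(11, 5)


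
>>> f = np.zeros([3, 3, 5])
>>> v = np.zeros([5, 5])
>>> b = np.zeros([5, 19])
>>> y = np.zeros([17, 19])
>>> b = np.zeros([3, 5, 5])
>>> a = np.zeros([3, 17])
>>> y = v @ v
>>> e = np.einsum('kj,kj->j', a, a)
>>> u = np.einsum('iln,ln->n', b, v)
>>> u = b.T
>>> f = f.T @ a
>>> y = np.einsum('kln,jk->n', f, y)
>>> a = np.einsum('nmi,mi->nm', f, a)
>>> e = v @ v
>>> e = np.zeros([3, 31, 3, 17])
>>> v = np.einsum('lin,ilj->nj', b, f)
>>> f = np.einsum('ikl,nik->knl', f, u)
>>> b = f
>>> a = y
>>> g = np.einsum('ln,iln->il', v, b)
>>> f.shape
(3, 5, 17)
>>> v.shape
(5, 17)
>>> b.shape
(3, 5, 17)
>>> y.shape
(17,)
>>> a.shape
(17,)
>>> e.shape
(3, 31, 3, 17)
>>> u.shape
(5, 5, 3)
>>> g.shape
(3, 5)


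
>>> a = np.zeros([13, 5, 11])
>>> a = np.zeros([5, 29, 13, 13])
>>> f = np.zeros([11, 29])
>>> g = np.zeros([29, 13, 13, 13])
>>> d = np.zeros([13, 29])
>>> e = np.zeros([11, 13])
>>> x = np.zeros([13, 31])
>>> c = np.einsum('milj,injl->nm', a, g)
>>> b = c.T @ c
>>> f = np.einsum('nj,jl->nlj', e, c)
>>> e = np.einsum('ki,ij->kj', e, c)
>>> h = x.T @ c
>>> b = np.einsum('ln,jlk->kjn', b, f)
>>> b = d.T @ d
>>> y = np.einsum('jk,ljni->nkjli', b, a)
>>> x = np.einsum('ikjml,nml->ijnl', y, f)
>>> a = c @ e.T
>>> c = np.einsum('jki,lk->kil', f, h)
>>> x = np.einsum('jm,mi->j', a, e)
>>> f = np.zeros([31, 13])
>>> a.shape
(13, 11)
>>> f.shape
(31, 13)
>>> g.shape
(29, 13, 13, 13)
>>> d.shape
(13, 29)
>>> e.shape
(11, 5)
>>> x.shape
(13,)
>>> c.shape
(5, 13, 31)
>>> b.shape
(29, 29)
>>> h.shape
(31, 5)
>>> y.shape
(13, 29, 29, 5, 13)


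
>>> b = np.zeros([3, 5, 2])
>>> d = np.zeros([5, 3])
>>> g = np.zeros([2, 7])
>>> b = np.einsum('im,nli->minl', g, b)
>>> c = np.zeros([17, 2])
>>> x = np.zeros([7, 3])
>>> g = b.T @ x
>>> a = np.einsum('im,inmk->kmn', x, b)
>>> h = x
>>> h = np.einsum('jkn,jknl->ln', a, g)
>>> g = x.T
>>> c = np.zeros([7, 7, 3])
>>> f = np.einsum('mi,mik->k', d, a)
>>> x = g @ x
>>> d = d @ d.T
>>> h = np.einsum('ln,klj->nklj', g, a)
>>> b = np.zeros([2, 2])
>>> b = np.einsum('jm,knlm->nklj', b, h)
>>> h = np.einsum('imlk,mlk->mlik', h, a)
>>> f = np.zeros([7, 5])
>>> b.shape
(5, 7, 3, 2)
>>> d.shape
(5, 5)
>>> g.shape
(3, 7)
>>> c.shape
(7, 7, 3)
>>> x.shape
(3, 3)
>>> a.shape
(5, 3, 2)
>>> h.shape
(5, 3, 7, 2)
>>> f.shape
(7, 5)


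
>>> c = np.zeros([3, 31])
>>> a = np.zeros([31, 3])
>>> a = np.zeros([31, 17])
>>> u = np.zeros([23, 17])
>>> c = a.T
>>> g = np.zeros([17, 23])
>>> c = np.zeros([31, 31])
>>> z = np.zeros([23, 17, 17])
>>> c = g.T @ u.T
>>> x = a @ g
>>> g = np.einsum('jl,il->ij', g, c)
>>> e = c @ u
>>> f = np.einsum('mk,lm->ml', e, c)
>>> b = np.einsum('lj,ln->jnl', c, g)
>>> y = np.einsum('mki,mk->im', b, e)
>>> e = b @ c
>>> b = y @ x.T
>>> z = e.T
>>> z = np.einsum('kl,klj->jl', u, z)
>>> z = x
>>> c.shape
(23, 23)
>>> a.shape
(31, 17)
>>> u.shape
(23, 17)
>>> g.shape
(23, 17)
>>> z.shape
(31, 23)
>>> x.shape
(31, 23)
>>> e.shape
(23, 17, 23)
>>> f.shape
(23, 23)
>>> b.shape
(23, 31)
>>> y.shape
(23, 23)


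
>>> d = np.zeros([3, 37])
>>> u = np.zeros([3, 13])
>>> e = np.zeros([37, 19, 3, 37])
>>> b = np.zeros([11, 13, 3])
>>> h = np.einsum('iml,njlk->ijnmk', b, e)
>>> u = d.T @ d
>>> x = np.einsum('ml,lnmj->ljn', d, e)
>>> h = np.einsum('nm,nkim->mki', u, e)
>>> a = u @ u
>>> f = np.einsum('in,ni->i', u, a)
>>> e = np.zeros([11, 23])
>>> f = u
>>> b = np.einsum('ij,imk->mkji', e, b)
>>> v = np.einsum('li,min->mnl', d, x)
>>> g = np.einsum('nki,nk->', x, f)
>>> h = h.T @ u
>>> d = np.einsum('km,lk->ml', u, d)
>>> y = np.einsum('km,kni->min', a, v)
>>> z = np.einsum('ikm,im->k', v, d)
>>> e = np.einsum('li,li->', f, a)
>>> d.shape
(37, 3)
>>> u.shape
(37, 37)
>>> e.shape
()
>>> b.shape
(13, 3, 23, 11)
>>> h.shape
(3, 19, 37)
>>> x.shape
(37, 37, 19)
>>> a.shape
(37, 37)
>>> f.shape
(37, 37)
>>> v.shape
(37, 19, 3)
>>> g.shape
()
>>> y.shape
(37, 3, 19)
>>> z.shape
(19,)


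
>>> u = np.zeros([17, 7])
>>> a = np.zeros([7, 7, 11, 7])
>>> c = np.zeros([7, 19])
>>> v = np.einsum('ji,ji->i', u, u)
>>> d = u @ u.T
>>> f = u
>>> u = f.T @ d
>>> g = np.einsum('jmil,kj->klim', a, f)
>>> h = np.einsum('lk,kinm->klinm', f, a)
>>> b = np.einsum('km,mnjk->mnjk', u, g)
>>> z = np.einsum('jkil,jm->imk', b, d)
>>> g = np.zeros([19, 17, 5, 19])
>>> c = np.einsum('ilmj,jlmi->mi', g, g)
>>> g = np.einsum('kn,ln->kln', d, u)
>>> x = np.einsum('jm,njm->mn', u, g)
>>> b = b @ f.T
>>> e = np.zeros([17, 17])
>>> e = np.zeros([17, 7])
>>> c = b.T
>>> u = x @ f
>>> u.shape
(17, 7)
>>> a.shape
(7, 7, 11, 7)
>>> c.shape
(17, 11, 7, 17)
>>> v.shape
(7,)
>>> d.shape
(17, 17)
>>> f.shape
(17, 7)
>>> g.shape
(17, 7, 17)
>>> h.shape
(7, 17, 7, 11, 7)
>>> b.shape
(17, 7, 11, 17)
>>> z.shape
(11, 17, 7)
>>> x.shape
(17, 17)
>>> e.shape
(17, 7)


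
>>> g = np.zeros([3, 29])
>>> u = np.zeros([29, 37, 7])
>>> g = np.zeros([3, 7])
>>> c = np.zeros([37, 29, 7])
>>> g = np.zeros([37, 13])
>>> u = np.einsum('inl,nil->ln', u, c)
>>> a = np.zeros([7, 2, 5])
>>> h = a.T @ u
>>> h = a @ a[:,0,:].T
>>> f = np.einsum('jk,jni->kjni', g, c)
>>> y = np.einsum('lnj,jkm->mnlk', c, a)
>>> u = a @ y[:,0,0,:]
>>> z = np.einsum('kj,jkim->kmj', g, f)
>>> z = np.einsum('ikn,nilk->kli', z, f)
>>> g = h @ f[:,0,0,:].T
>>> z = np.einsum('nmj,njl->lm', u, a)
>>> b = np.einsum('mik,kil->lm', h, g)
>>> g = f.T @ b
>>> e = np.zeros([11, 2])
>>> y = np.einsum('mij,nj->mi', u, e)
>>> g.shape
(7, 29, 37, 7)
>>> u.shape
(7, 2, 2)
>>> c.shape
(37, 29, 7)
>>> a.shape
(7, 2, 5)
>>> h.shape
(7, 2, 7)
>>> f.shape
(13, 37, 29, 7)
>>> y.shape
(7, 2)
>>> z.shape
(5, 2)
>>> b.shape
(13, 7)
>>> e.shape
(11, 2)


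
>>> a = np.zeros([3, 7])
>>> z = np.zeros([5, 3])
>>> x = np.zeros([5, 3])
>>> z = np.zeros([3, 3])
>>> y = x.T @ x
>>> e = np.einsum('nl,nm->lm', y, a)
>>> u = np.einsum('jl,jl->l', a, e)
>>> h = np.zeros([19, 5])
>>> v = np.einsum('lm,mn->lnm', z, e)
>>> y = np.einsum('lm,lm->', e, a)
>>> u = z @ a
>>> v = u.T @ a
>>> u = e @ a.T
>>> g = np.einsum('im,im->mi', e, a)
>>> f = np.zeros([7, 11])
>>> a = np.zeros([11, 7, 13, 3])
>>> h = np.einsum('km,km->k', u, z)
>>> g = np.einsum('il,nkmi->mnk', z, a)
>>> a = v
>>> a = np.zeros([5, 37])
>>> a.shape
(5, 37)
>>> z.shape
(3, 3)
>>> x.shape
(5, 3)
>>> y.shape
()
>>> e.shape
(3, 7)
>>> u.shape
(3, 3)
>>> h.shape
(3,)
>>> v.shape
(7, 7)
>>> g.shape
(13, 11, 7)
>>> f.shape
(7, 11)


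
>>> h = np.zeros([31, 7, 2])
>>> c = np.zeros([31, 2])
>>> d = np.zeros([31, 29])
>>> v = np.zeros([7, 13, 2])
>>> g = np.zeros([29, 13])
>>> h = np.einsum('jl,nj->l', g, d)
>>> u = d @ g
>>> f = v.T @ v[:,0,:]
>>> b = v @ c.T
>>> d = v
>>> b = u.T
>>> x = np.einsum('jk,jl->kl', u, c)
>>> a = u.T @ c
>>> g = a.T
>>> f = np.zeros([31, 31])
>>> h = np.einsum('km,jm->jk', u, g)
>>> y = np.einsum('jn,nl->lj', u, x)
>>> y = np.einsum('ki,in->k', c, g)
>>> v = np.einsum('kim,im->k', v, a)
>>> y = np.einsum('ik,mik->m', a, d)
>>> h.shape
(2, 31)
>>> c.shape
(31, 2)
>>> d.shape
(7, 13, 2)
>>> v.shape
(7,)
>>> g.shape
(2, 13)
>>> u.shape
(31, 13)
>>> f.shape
(31, 31)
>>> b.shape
(13, 31)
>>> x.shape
(13, 2)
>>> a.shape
(13, 2)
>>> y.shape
(7,)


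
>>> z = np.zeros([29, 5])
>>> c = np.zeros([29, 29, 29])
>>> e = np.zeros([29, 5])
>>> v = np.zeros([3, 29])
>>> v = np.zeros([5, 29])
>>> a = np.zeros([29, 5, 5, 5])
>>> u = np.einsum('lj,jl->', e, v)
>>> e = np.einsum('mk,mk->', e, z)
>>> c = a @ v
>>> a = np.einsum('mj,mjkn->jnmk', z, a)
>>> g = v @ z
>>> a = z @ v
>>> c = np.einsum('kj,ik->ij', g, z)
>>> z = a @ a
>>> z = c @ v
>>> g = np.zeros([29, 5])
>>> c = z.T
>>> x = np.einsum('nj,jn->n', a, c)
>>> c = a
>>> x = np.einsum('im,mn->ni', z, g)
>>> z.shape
(29, 29)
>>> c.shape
(29, 29)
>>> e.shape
()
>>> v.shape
(5, 29)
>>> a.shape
(29, 29)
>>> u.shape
()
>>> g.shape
(29, 5)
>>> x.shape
(5, 29)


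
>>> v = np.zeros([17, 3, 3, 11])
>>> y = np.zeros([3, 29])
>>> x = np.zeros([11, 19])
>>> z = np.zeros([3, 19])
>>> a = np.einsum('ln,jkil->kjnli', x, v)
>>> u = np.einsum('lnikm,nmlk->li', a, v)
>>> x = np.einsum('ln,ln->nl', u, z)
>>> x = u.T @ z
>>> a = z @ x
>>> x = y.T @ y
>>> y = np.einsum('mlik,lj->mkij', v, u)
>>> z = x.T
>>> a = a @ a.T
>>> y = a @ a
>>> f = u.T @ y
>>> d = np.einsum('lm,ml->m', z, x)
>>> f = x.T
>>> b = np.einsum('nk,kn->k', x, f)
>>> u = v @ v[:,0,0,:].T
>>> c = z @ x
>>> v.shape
(17, 3, 3, 11)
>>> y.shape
(3, 3)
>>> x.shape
(29, 29)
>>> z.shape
(29, 29)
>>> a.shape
(3, 3)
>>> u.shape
(17, 3, 3, 17)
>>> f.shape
(29, 29)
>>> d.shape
(29,)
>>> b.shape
(29,)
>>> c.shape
(29, 29)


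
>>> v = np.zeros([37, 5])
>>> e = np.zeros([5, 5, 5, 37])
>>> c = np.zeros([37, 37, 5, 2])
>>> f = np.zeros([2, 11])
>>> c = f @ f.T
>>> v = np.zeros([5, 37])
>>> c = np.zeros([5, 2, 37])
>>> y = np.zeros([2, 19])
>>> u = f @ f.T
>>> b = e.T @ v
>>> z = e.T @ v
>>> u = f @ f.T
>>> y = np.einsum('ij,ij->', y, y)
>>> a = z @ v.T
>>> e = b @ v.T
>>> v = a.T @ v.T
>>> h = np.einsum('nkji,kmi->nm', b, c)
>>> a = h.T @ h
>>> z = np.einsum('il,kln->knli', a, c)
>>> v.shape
(5, 5, 5, 5)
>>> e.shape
(37, 5, 5, 5)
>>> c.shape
(5, 2, 37)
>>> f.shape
(2, 11)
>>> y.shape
()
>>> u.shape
(2, 2)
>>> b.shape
(37, 5, 5, 37)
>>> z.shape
(5, 37, 2, 2)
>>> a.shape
(2, 2)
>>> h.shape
(37, 2)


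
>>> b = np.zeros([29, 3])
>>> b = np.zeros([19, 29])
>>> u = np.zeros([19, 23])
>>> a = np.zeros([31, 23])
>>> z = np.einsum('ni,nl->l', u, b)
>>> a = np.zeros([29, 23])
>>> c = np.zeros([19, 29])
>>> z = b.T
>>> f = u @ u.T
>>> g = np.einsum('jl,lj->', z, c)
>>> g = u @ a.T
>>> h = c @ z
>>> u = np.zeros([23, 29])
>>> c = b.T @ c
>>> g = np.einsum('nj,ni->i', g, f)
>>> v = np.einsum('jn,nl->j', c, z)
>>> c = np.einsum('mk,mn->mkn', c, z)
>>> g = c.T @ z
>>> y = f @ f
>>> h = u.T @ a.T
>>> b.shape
(19, 29)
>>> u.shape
(23, 29)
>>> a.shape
(29, 23)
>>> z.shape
(29, 19)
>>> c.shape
(29, 29, 19)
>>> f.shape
(19, 19)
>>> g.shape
(19, 29, 19)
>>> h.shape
(29, 29)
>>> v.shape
(29,)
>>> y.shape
(19, 19)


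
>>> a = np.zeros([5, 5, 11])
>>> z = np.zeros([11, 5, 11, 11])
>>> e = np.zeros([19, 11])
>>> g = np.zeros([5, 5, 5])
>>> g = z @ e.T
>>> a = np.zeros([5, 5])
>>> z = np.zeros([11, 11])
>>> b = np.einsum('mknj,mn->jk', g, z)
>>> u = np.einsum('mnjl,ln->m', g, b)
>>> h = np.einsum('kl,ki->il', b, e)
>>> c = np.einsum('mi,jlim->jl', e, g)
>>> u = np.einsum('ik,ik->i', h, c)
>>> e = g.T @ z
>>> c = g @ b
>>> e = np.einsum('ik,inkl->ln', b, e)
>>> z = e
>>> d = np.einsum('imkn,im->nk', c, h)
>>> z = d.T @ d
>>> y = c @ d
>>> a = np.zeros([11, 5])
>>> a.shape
(11, 5)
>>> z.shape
(11, 11)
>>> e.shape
(11, 11)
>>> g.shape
(11, 5, 11, 19)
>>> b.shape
(19, 5)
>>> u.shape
(11,)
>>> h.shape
(11, 5)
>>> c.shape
(11, 5, 11, 5)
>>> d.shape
(5, 11)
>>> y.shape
(11, 5, 11, 11)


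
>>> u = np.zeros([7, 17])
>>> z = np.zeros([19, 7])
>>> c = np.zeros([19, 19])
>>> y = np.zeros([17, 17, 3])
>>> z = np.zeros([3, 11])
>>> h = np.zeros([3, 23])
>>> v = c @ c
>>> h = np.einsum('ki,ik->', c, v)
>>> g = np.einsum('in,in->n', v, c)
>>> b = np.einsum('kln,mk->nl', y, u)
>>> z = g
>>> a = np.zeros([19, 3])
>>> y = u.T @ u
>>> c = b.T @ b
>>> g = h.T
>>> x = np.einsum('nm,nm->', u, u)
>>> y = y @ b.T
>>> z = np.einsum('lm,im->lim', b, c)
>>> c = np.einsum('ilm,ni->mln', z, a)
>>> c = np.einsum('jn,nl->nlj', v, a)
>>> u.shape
(7, 17)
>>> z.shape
(3, 17, 17)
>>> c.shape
(19, 3, 19)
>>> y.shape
(17, 3)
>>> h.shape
()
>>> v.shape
(19, 19)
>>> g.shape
()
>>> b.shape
(3, 17)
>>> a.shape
(19, 3)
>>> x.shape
()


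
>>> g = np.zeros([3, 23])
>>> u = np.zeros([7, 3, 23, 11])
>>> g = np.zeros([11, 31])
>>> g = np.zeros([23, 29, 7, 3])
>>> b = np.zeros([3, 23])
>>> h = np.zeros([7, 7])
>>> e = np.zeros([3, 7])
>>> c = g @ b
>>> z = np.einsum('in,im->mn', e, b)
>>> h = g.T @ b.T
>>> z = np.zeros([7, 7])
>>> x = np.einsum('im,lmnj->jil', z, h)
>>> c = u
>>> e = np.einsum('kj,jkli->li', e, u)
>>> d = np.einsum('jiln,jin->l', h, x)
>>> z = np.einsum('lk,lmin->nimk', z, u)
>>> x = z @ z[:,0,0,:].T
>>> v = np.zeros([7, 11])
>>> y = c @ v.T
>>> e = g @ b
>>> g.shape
(23, 29, 7, 3)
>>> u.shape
(7, 3, 23, 11)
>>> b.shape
(3, 23)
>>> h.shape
(3, 7, 29, 3)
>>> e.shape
(23, 29, 7, 23)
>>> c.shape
(7, 3, 23, 11)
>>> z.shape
(11, 23, 3, 7)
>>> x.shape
(11, 23, 3, 11)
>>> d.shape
(29,)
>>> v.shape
(7, 11)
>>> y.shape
(7, 3, 23, 7)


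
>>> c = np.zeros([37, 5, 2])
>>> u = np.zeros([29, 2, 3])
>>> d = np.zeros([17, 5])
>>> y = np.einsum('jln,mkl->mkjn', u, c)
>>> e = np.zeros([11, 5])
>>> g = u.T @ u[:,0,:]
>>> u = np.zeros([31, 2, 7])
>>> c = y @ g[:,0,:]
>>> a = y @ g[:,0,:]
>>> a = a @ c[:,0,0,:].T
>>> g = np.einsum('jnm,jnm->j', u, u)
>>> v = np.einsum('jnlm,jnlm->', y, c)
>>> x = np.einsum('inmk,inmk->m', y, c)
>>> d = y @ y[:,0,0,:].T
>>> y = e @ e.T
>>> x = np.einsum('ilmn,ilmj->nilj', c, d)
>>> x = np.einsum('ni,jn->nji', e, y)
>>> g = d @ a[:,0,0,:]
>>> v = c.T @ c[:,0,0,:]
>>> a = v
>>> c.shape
(37, 5, 29, 3)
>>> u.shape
(31, 2, 7)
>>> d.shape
(37, 5, 29, 37)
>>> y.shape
(11, 11)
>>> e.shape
(11, 5)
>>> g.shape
(37, 5, 29, 37)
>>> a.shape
(3, 29, 5, 3)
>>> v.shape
(3, 29, 5, 3)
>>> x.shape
(11, 11, 5)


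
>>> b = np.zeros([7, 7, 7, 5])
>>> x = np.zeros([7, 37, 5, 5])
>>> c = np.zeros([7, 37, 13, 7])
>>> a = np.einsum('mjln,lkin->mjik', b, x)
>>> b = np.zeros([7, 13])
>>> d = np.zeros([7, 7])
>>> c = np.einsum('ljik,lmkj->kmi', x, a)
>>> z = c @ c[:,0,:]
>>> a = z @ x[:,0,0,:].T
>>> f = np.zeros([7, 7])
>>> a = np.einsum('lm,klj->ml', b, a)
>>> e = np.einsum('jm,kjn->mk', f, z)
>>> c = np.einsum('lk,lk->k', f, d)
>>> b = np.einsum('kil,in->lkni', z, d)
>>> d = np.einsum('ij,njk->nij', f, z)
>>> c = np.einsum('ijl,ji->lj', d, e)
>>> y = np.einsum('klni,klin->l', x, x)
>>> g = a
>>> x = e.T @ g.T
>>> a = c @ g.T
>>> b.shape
(5, 5, 7, 7)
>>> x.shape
(5, 13)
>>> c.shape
(7, 7)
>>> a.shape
(7, 13)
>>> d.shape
(5, 7, 7)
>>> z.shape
(5, 7, 5)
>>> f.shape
(7, 7)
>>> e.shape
(7, 5)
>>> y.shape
(37,)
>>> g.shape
(13, 7)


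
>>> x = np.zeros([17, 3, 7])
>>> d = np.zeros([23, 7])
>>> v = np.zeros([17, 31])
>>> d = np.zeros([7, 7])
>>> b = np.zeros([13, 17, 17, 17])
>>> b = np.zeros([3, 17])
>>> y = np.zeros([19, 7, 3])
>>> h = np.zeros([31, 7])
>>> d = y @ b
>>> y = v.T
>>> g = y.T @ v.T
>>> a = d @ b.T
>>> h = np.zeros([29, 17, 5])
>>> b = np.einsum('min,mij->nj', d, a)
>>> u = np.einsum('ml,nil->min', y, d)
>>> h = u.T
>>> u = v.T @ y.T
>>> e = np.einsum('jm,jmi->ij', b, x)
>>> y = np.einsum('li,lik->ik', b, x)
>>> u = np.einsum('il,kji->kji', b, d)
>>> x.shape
(17, 3, 7)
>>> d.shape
(19, 7, 17)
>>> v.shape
(17, 31)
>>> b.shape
(17, 3)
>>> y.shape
(3, 7)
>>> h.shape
(19, 7, 31)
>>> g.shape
(17, 17)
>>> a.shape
(19, 7, 3)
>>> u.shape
(19, 7, 17)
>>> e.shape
(7, 17)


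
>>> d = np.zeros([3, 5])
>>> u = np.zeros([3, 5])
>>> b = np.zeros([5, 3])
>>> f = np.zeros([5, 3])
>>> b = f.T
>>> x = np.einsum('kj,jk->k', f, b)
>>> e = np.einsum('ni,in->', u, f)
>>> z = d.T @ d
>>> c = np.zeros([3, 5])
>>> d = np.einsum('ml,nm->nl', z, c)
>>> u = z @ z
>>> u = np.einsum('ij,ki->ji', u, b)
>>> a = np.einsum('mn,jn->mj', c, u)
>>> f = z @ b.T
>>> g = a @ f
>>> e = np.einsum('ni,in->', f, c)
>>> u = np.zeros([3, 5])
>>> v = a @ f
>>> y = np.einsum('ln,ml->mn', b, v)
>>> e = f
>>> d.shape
(3, 5)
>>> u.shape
(3, 5)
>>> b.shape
(3, 5)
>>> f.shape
(5, 3)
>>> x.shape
(5,)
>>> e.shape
(5, 3)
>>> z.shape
(5, 5)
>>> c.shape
(3, 5)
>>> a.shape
(3, 5)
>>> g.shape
(3, 3)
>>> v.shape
(3, 3)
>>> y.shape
(3, 5)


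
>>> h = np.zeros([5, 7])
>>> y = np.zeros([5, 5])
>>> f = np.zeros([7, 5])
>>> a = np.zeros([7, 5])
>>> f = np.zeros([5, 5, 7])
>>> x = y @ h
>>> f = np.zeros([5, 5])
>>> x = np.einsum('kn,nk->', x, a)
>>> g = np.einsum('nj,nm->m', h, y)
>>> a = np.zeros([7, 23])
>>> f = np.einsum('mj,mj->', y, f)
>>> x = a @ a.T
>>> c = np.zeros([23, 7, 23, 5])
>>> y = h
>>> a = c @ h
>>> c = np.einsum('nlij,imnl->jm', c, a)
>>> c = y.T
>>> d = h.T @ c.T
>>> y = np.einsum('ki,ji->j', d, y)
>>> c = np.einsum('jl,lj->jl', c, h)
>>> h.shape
(5, 7)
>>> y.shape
(5,)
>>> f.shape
()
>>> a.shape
(23, 7, 23, 7)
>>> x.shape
(7, 7)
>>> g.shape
(5,)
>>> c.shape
(7, 5)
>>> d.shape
(7, 7)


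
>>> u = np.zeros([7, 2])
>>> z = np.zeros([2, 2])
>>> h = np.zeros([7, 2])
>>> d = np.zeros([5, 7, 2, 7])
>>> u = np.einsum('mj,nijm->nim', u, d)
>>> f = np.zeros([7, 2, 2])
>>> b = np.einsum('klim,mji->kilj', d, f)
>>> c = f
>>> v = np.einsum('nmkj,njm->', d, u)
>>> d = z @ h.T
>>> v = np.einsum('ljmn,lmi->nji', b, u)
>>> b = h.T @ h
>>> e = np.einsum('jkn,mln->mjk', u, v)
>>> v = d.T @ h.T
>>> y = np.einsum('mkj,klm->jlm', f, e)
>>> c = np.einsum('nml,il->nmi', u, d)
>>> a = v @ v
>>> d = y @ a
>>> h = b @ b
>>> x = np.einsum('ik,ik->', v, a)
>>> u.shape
(5, 7, 7)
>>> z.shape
(2, 2)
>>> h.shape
(2, 2)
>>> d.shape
(2, 5, 7)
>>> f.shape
(7, 2, 2)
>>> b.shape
(2, 2)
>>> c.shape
(5, 7, 2)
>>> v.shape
(7, 7)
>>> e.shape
(2, 5, 7)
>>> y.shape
(2, 5, 7)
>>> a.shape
(7, 7)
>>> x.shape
()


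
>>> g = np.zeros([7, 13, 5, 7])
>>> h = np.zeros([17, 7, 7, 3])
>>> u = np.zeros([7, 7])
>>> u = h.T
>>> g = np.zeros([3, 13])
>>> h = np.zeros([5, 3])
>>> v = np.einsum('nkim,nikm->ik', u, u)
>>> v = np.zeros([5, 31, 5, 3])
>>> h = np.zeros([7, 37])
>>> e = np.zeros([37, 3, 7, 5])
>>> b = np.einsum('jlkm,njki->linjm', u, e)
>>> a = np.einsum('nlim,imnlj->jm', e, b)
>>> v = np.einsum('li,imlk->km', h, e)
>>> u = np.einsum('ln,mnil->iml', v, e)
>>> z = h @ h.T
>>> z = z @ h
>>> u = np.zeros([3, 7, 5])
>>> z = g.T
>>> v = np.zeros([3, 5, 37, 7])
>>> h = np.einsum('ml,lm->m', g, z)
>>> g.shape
(3, 13)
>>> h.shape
(3,)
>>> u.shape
(3, 7, 5)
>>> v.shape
(3, 5, 37, 7)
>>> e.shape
(37, 3, 7, 5)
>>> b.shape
(7, 5, 37, 3, 17)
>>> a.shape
(17, 5)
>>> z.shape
(13, 3)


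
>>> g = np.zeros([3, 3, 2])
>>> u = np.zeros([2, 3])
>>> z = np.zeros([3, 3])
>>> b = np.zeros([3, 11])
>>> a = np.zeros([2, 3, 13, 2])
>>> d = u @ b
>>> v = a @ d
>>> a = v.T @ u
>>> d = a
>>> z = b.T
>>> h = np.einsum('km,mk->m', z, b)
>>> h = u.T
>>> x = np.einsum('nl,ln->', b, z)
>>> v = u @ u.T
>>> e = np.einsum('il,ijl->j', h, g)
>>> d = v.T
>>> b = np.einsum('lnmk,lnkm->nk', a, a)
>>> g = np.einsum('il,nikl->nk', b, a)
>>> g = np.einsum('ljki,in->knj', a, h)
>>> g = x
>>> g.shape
()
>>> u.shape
(2, 3)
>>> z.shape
(11, 3)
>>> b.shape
(13, 3)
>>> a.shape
(11, 13, 3, 3)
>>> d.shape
(2, 2)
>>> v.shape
(2, 2)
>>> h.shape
(3, 2)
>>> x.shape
()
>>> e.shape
(3,)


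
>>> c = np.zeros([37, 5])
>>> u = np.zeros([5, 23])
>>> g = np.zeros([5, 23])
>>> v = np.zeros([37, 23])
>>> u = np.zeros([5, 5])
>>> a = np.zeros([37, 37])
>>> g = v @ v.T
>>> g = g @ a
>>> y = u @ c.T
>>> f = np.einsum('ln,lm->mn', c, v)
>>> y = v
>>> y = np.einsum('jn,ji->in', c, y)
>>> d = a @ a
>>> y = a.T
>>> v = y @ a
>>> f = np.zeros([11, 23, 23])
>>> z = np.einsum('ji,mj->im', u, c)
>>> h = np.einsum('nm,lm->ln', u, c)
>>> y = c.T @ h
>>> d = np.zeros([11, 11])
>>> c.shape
(37, 5)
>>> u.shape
(5, 5)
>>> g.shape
(37, 37)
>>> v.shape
(37, 37)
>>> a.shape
(37, 37)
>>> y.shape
(5, 5)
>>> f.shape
(11, 23, 23)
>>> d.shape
(11, 11)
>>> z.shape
(5, 37)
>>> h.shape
(37, 5)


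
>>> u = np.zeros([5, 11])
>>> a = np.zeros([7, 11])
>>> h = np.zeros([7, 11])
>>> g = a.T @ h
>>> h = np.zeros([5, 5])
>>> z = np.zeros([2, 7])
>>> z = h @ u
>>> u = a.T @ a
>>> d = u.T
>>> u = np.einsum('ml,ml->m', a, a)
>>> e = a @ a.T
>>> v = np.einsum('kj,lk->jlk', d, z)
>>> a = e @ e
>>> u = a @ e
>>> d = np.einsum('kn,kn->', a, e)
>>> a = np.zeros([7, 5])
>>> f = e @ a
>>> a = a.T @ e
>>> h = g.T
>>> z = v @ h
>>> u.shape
(7, 7)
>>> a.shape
(5, 7)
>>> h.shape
(11, 11)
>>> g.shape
(11, 11)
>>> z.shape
(11, 5, 11)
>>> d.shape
()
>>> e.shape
(7, 7)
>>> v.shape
(11, 5, 11)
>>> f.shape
(7, 5)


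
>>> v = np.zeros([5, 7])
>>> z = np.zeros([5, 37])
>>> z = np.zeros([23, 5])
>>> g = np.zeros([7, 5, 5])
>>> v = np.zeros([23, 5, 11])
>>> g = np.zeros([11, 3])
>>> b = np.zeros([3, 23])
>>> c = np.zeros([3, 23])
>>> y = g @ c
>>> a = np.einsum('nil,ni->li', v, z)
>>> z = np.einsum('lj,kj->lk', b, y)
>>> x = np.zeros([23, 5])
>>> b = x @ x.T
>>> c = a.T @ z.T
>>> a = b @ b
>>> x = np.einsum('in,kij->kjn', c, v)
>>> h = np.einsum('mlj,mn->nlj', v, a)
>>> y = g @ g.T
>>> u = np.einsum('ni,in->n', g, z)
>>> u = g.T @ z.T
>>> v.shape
(23, 5, 11)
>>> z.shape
(3, 11)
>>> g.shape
(11, 3)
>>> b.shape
(23, 23)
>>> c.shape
(5, 3)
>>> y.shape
(11, 11)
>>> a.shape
(23, 23)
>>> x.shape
(23, 11, 3)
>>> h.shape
(23, 5, 11)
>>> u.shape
(3, 3)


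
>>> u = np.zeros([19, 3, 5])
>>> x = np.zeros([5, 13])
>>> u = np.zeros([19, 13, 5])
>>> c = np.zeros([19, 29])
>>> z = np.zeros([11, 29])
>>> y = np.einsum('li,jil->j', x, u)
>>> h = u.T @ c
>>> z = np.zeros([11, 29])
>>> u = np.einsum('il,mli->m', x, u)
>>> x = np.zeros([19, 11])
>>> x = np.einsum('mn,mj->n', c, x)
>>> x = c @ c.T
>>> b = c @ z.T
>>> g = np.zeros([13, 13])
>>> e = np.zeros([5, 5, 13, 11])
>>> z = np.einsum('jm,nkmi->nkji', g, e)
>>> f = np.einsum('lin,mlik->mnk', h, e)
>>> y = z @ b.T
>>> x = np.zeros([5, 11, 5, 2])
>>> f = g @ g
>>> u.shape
(19,)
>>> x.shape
(5, 11, 5, 2)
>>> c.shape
(19, 29)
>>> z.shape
(5, 5, 13, 11)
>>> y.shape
(5, 5, 13, 19)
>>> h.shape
(5, 13, 29)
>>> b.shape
(19, 11)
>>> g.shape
(13, 13)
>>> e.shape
(5, 5, 13, 11)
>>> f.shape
(13, 13)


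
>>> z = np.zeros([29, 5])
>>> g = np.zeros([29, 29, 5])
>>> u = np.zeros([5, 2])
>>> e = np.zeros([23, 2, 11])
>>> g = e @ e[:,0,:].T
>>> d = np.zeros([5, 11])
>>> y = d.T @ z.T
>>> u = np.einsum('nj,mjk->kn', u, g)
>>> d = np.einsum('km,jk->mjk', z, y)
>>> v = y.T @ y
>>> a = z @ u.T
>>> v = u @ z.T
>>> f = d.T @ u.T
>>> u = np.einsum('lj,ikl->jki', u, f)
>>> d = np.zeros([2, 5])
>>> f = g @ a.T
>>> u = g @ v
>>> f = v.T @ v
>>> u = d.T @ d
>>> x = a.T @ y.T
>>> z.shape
(29, 5)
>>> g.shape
(23, 2, 23)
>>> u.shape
(5, 5)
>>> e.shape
(23, 2, 11)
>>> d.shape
(2, 5)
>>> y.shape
(11, 29)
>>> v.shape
(23, 29)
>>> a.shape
(29, 23)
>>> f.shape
(29, 29)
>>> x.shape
(23, 11)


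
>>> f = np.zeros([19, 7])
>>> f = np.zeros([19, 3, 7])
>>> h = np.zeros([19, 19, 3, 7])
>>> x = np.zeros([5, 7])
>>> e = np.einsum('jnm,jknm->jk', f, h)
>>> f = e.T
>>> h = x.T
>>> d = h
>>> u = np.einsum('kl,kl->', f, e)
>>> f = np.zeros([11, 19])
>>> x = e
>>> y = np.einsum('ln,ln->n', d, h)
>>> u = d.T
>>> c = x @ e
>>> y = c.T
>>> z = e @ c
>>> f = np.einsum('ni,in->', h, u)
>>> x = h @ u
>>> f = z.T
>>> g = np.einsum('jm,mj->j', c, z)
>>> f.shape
(19, 19)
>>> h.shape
(7, 5)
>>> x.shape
(7, 7)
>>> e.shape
(19, 19)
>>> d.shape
(7, 5)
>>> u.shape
(5, 7)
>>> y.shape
(19, 19)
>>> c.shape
(19, 19)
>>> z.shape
(19, 19)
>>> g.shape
(19,)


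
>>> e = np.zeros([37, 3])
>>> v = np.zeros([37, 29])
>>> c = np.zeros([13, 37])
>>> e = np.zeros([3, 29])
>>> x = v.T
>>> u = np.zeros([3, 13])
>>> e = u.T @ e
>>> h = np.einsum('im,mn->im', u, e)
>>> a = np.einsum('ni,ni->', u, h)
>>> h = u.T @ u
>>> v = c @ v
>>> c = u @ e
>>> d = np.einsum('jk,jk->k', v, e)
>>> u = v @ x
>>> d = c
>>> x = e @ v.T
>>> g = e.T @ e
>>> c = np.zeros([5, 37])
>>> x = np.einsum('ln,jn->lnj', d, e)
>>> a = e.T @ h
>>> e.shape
(13, 29)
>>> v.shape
(13, 29)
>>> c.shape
(5, 37)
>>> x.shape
(3, 29, 13)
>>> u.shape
(13, 37)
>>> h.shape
(13, 13)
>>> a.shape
(29, 13)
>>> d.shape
(3, 29)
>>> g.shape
(29, 29)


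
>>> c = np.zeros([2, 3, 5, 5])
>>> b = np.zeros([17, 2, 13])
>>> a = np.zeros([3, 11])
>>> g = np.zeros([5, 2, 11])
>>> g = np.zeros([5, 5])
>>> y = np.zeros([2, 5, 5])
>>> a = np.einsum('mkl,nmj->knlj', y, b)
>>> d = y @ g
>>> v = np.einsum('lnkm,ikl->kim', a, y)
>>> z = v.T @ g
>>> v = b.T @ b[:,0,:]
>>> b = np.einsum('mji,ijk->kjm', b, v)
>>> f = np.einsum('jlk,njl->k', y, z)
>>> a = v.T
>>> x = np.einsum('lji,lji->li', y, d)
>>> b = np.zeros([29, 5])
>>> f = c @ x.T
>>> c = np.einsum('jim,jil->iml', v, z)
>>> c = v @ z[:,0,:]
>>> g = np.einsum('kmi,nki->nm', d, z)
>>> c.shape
(13, 2, 5)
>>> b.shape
(29, 5)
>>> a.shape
(13, 2, 13)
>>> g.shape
(13, 5)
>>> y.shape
(2, 5, 5)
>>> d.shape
(2, 5, 5)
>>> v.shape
(13, 2, 13)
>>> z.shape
(13, 2, 5)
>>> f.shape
(2, 3, 5, 2)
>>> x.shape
(2, 5)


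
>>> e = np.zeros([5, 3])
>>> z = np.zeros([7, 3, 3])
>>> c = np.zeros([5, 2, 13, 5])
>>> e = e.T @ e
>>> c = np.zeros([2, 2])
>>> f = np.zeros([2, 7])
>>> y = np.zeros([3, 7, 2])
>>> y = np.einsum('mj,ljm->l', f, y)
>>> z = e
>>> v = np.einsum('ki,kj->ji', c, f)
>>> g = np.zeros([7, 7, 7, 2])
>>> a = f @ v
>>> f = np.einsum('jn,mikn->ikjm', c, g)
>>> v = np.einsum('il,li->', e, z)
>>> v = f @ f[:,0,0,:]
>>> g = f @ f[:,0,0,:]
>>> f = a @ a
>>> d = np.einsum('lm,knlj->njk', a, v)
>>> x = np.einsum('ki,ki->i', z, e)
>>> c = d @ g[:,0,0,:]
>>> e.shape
(3, 3)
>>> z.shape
(3, 3)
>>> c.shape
(7, 7, 7)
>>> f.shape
(2, 2)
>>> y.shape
(3,)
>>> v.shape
(7, 7, 2, 7)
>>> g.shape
(7, 7, 2, 7)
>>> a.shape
(2, 2)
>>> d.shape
(7, 7, 7)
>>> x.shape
(3,)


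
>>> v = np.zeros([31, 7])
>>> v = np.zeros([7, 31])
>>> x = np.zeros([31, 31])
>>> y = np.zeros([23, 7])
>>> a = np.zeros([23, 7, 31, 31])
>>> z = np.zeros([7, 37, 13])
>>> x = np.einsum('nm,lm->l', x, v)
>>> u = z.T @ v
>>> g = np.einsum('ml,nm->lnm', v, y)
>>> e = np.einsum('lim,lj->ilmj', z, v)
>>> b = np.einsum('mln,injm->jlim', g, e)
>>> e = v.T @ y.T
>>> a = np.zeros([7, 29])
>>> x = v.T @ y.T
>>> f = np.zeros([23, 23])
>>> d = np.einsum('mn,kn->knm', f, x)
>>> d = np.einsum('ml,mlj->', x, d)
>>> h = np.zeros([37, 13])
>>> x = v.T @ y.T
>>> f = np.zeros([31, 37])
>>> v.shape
(7, 31)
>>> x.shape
(31, 23)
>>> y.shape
(23, 7)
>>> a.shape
(7, 29)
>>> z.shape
(7, 37, 13)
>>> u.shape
(13, 37, 31)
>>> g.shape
(31, 23, 7)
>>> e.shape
(31, 23)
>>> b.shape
(13, 23, 37, 31)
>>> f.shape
(31, 37)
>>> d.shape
()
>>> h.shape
(37, 13)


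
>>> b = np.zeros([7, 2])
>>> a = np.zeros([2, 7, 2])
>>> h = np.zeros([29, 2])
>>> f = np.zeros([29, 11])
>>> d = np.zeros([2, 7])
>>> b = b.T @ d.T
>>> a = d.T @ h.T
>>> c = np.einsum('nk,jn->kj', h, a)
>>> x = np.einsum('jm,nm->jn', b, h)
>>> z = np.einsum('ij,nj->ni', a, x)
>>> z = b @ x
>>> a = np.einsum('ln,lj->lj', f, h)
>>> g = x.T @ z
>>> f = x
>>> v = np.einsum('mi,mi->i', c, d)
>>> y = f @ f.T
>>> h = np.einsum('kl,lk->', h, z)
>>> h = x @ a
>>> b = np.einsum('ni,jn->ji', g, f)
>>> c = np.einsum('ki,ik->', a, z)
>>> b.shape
(2, 29)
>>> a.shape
(29, 2)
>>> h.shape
(2, 2)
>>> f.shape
(2, 29)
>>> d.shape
(2, 7)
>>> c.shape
()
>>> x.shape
(2, 29)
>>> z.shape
(2, 29)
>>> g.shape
(29, 29)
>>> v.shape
(7,)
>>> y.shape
(2, 2)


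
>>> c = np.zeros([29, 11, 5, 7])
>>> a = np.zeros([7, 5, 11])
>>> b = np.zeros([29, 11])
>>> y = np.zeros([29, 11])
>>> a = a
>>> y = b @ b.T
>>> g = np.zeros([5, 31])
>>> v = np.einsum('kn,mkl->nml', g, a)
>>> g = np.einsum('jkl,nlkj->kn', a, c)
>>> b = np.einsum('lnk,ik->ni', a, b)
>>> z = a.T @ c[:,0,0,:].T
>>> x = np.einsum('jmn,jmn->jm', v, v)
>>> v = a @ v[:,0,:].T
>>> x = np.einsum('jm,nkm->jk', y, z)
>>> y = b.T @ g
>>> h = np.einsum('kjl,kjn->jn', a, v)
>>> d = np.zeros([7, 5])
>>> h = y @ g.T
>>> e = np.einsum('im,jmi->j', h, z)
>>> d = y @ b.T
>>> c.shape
(29, 11, 5, 7)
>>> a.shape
(7, 5, 11)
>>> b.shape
(5, 29)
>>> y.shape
(29, 29)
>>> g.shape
(5, 29)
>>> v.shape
(7, 5, 31)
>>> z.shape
(11, 5, 29)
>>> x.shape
(29, 5)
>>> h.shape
(29, 5)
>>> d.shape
(29, 5)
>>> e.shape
(11,)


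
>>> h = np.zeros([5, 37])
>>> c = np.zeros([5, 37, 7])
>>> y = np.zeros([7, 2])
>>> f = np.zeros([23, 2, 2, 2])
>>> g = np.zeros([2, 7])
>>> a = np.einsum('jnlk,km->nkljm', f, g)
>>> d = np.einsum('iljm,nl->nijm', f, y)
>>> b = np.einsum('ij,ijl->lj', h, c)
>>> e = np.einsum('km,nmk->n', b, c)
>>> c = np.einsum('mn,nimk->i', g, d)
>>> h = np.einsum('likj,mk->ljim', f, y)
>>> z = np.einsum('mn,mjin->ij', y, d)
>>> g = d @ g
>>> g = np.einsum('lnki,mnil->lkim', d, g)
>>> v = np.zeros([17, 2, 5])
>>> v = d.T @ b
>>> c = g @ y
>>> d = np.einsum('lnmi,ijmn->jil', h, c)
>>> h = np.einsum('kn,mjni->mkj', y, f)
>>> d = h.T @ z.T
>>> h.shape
(23, 7, 2)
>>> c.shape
(7, 2, 2, 2)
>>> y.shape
(7, 2)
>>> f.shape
(23, 2, 2, 2)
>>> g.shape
(7, 2, 2, 7)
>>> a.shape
(2, 2, 2, 23, 7)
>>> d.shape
(2, 7, 2)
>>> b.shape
(7, 37)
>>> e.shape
(5,)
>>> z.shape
(2, 23)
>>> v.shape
(2, 2, 23, 37)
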